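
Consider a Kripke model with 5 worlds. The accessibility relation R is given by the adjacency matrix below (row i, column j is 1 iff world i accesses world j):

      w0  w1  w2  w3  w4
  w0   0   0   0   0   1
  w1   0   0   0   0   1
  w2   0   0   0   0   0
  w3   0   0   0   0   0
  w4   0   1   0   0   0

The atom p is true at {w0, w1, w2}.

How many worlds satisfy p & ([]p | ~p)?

w0: p is T, []p | ~p is F. ✗
w1: p is T, []p | ~p is F. ✗
w2: p is T, []p | ~p is T. ✓
w3: p is F, []p | ~p is T. ✗
w4: p is F, []p | ~p is T. ✗
Satisfying worlds: {w2}.

1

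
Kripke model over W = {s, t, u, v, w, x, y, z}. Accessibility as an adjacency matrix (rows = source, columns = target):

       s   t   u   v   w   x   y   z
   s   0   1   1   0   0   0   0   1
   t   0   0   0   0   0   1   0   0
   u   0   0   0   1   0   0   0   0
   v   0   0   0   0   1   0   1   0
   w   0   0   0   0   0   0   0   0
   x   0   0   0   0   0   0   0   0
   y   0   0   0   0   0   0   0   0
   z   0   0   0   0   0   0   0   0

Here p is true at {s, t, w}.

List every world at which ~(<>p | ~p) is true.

s: <>p | ~p is T. ✗
t: <>p | ~p is F. ✓
u: <>p | ~p is T. ✗
v: <>p | ~p is T. ✗
w: <>p | ~p is F. ✓
x: <>p | ~p is T. ✗
y: <>p | ~p is T. ✗
z: <>p | ~p is T. ✗

{t, w}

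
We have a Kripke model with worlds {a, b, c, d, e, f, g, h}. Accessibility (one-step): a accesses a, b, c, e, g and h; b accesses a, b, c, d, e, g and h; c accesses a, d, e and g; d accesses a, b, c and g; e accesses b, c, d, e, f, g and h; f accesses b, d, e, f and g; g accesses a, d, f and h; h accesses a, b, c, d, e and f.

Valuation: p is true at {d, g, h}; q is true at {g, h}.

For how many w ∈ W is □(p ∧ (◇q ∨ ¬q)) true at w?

0

a: successors {a, b, c, e, g, h}; p ∧ (◇q ∨ ¬q) there: a:F, b:F, c:F, e:F, g:T, h:F. ✗
b: successors {a, b, c, d, e, g, h}; p ∧ (◇q ∨ ¬q) there: a:F, b:F, c:F, d:T, e:F, g:T, h:F. ✗
c: successors {a, d, e, g}; p ∧ (◇q ∨ ¬q) there: a:F, d:T, e:F, g:T. ✗
d: successors {a, b, c, g}; p ∧ (◇q ∨ ¬q) there: a:F, b:F, c:F, g:T. ✗
e: successors {b, c, d, e, f, g, h}; p ∧ (◇q ∨ ¬q) there: b:F, c:F, d:T, e:F, f:F, g:T, h:F. ✗
f: successors {b, d, e, f, g}; p ∧ (◇q ∨ ¬q) there: b:F, d:T, e:F, f:F, g:T. ✗
g: successors {a, d, f, h}; p ∧ (◇q ∨ ¬q) there: a:F, d:T, f:F, h:F. ✗
h: successors {a, b, c, d, e, f}; p ∧ (◇q ∨ ¬q) there: a:F, b:F, c:F, d:T, e:F, f:F. ✗
Satisfying worlds: ∅.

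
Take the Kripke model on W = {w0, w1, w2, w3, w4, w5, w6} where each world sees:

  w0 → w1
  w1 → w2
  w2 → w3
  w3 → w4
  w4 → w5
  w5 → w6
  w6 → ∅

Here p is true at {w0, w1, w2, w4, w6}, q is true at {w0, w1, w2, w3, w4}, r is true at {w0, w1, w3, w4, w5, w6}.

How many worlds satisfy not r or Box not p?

w0: not r is F, Box not p is F. ✗
w1: not r is F, Box not p is F. ✗
w2: not r is T, Box not p is T. ✓
w3: not r is F, Box not p is F. ✗
w4: not r is F, Box not p is T. ✓
w5: not r is F, Box not p is F. ✗
w6: not r is F, Box not p is T. ✓
Satisfying worlds: {w2, w4, w6}.

3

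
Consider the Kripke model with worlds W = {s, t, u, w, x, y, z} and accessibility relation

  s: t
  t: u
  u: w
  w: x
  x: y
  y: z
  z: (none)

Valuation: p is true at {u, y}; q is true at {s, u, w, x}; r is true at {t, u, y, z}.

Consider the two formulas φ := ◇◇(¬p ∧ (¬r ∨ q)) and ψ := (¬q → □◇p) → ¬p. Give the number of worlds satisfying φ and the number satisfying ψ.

2 and 6

For ◇◇(¬p ∧ (¬r ∨ q)):
s: successors {t}; ◇(¬p ∧ (¬r ∨ q)) there: t:F. ✗
t: successors {u}; ◇(¬p ∧ (¬r ∨ q)) there: u:T. ✓
u: successors {w}; ◇(¬p ∧ (¬r ∨ q)) there: w:T. ✓
w: successors {x}; ◇(¬p ∧ (¬r ∨ q)) there: x:F. ✗
x: successors {y}; ◇(¬p ∧ (¬r ∨ q)) there: y:F. ✗
y: successors {z}; ◇(¬p ∧ (¬r ∨ q)) there: z:F. ✗
z: no successors, so ◇◇(¬p ∧ (¬r ∨ q)) fails. ✗
— 2 worlds.
For (¬q → □◇p) → ¬p:
s: ¬q → □◇p is T, ¬p is T. ✓
t: ¬q → □◇p is F, ¬p is T. ✓
u: ¬q → □◇p is T, ¬p is F. ✗
w: ¬q → □◇p is T, ¬p is T. ✓
x: ¬q → □◇p is T, ¬p is T. ✓
y: ¬q → □◇p is F, ¬p is F. ✓
z: ¬q → □◇p is T, ¬p is T. ✓
— 6 worlds.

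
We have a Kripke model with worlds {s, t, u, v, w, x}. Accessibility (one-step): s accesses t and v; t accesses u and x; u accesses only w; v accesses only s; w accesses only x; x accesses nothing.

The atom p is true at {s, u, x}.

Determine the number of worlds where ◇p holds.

3

s: successors {t, v}; p there: t:F, v:F. ✗
t: successors {u, x}; p there: u:T, x:T. ✓
u: successors {w}; p there: w:F. ✗
v: successors {s}; p there: s:T. ✓
w: successors {x}; p there: x:T. ✓
x: no successors, so ◇p fails. ✗
Satisfying worlds: {t, v, w}.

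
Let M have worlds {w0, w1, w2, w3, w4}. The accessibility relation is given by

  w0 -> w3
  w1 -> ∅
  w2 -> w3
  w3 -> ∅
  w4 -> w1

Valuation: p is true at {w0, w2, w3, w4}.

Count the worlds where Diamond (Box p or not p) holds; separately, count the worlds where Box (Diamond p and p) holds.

For Diamond (Box p or not p):
w0: successors {w3}; Box p or not p there: w3:T. ✓
w1: no successors, so Diamond (Box p or not p) fails. ✗
w2: successors {w3}; Box p or not p there: w3:T. ✓
w3: no successors, so Diamond (Box p or not p) fails. ✗
w4: successors {w1}; Box p or not p there: w1:T. ✓
— 3 worlds.
For Box (Diamond p and p):
w0: successors {w3}; Diamond p and p there: w3:F. ✗
w1: no successors, so Box (Diamond p and p) holds vacuously. ✓
w2: successors {w3}; Diamond p and p there: w3:F. ✗
w3: no successors, so Box (Diamond p and p) holds vacuously. ✓
w4: successors {w1}; Diamond p and p there: w1:F. ✗
— 2 worlds.

3 and 2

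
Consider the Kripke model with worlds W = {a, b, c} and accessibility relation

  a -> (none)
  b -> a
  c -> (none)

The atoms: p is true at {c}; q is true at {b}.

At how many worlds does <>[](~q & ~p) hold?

a: no successors, so <>[](~q & ~p) fails. ✗
b: successors {a}; [](~q & ~p) there: a:T. ✓
c: no successors, so <>[](~q & ~p) fails. ✗
Satisfying worlds: {b}.

1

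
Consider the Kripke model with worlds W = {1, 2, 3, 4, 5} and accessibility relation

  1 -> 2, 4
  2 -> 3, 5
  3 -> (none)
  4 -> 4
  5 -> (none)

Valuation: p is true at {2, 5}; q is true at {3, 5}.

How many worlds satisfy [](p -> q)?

4

1: successors {2, 4}; p -> q there: 2:F, 4:T. ✗
2: successors {3, 5}; p -> q there: 3:T, 5:T. ✓
3: no successors, so [](p -> q) holds vacuously. ✓
4: successors {4}; p -> q there: 4:T. ✓
5: no successors, so [](p -> q) holds vacuously. ✓
Satisfying worlds: {2, 3, 4, 5}.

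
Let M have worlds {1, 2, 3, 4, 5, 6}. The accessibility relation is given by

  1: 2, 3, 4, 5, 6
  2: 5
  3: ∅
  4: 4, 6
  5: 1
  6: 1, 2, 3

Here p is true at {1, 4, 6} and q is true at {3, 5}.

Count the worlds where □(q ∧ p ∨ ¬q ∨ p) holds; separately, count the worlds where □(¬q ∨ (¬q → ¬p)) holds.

3 and 6

For □(q ∧ p ∨ ¬q ∨ p):
1: successors {2, 3, 4, 5, 6}; q ∧ p ∨ ¬q ∨ p there: 2:T, 3:F, 4:T, 5:F, 6:T. ✗
2: successors {5}; q ∧ p ∨ ¬q ∨ p there: 5:F. ✗
3: no successors, so □(q ∧ p ∨ ¬q ∨ p) holds vacuously. ✓
4: successors {4, 6}; q ∧ p ∨ ¬q ∨ p there: 4:T, 6:T. ✓
5: successors {1}; q ∧ p ∨ ¬q ∨ p there: 1:T. ✓
6: successors {1, 2, 3}; q ∧ p ∨ ¬q ∨ p there: 1:T, 2:T, 3:F. ✗
— 3 worlds.
For □(¬q ∨ (¬q → ¬p)):
1: successors {2, 3, 4, 5, 6}; ¬q ∨ (¬q → ¬p) there: 2:T, 3:T, 4:T, 5:T, 6:T. ✓
2: successors {5}; ¬q ∨ (¬q → ¬p) there: 5:T. ✓
3: no successors, so □(¬q ∨ (¬q → ¬p)) holds vacuously. ✓
4: successors {4, 6}; ¬q ∨ (¬q → ¬p) there: 4:T, 6:T. ✓
5: successors {1}; ¬q ∨ (¬q → ¬p) there: 1:T. ✓
6: successors {1, 2, 3}; ¬q ∨ (¬q → ¬p) there: 1:T, 2:T, 3:T. ✓
— 6 worlds.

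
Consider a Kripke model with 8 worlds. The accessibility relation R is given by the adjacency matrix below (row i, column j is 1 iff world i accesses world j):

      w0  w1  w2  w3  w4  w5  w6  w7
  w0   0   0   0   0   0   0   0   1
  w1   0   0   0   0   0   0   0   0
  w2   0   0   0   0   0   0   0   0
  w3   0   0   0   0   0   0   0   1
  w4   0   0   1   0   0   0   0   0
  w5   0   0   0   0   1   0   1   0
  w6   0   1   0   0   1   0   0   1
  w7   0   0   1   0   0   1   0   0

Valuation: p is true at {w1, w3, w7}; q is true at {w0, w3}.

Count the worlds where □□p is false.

w0: successors {w7}; □p there: w7:F. ✗
w1: no successors, so □□p holds vacuously. ✓
w2: no successors, so □□p holds vacuously. ✓
w3: successors {w7}; □p there: w7:F. ✗
w4: successors {w2}; □p there: w2:T. ✓
w5: successors {w4, w6}; □p there: w4:F, w6:F. ✗
w6: successors {w1, w4, w7}; □p there: w1:T, w4:F, w7:F. ✗
w7: successors {w2, w5}; □p there: w2:T, w5:F. ✗
Satisfying worlds: {w1, w2, w4}.
So □□p fails at the other 5 worlds.

5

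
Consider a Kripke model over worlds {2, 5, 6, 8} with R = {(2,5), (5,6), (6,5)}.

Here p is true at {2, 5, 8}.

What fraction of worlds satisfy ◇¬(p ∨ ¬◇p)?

2: successors {5}; ¬(p ∨ ¬◇p) there: 5:F. ✗
5: successors {6}; ¬(p ∨ ¬◇p) there: 6:T. ✓
6: successors {5}; ¬(p ∨ ¬◇p) there: 5:F. ✗
8: no successors, so ◇¬(p ∨ ¬◇p) fails. ✗
That's 1 of 4 worlds, so 1/4.

1/4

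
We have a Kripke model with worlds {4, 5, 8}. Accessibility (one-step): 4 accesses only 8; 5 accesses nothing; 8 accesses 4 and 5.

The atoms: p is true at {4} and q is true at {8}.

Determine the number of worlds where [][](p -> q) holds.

2

4: successors {8}; [](p -> q) there: 8:F. ✗
5: no successors, so [][](p -> q) holds vacuously. ✓
8: successors {4, 5}; [](p -> q) there: 4:T, 5:T. ✓
Satisfying worlds: {5, 8}.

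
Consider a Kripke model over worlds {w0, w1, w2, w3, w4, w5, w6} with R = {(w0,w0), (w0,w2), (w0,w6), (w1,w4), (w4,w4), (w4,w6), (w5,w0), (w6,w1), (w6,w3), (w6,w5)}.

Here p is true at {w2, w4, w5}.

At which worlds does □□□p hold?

{w2, w3}

w0: successors {w0, w2, w6}; □□p there: w0:F, w2:T, w6:F. ✗
w1: successors {w4}; □□p there: w4:F. ✗
w2: no successors, so □□□p holds vacuously. ✓
w3: no successors, so □□□p holds vacuously. ✓
w4: successors {w4, w6}; □□p there: w4:F, w6:F. ✗
w5: successors {w0}; □□p there: w0:F. ✗
w6: successors {w1, w3, w5}; □□p there: w1:F, w3:T, w5:F. ✗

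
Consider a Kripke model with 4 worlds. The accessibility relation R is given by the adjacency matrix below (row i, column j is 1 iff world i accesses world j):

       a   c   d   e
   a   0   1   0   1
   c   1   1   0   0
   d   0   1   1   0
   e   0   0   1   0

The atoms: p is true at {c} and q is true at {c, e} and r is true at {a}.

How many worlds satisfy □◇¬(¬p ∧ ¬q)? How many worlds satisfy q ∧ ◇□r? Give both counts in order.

For □◇¬(¬p ∧ ¬q):
a: successors {c, e}; ◇¬(¬p ∧ ¬q) there: c:T, e:F. ✗
c: successors {a, c}; ◇¬(¬p ∧ ¬q) there: a:T, c:T. ✓
d: successors {c, d}; ◇¬(¬p ∧ ¬q) there: c:T, d:T. ✓
e: successors {d}; ◇¬(¬p ∧ ¬q) there: d:T. ✓
— 3 worlds.
For q ∧ ◇□r:
a: q is F, ◇□r is F. ✗
c: q is T, ◇□r is F. ✗
d: q is F, ◇□r is F. ✗
e: q is T, ◇□r is F. ✗
— 0 worlds.

3 and 0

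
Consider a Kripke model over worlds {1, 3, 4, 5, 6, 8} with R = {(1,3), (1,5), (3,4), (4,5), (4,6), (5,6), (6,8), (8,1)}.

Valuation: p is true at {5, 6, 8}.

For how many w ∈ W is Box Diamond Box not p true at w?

1: successors {3, 5}; Diamond Box not p there: 3:F, 5:F. ✗
3: successors {4}; Diamond Box not p there: 4:F. ✗
4: successors {5, 6}; Diamond Box not p there: 5:F, 6:T. ✗
5: successors {6}; Diamond Box not p there: 6:T. ✓
6: successors {8}; Diamond Box not p there: 8:F. ✗
8: successors {1}; Diamond Box not p there: 1:T. ✓
Satisfying worlds: {5, 8}.

2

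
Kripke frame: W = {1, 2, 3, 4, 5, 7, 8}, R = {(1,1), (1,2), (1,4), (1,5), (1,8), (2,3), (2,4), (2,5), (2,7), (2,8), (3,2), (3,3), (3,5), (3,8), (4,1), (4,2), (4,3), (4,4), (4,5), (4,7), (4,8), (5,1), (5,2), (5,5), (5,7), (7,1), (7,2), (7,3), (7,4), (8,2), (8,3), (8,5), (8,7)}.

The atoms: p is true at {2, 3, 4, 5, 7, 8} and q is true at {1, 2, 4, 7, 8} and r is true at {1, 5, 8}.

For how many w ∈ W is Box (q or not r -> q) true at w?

1: successors {1, 2, 4, 5, 8}; q or not r -> q there: 1:T, 2:T, 4:T, 5:T, 8:T. ✓
2: successors {3, 4, 5, 7, 8}; q or not r -> q there: 3:F, 4:T, 5:T, 7:T, 8:T. ✗
3: successors {2, 3, 5, 8}; q or not r -> q there: 2:T, 3:F, 5:T, 8:T. ✗
4: successors {1, 2, 3, 4, 5, 7, 8}; q or not r -> q there: 1:T, 2:T, 3:F, 4:T, 5:T, 7:T, 8:T. ✗
5: successors {1, 2, 5, 7}; q or not r -> q there: 1:T, 2:T, 5:T, 7:T. ✓
7: successors {1, 2, 3, 4}; q or not r -> q there: 1:T, 2:T, 3:F, 4:T. ✗
8: successors {2, 3, 5, 7}; q or not r -> q there: 2:T, 3:F, 5:T, 7:T. ✗
Satisfying worlds: {1, 5}.

2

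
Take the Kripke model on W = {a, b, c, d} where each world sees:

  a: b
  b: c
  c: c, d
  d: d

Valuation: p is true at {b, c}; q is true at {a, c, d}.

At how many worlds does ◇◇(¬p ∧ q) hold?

3

a: successors {b}; ◇(¬p ∧ q) there: b:F. ✗
b: successors {c}; ◇(¬p ∧ q) there: c:T. ✓
c: successors {c, d}; ◇(¬p ∧ q) there: c:T, d:T. ✓
d: successors {d}; ◇(¬p ∧ q) there: d:T. ✓
Satisfying worlds: {b, c, d}.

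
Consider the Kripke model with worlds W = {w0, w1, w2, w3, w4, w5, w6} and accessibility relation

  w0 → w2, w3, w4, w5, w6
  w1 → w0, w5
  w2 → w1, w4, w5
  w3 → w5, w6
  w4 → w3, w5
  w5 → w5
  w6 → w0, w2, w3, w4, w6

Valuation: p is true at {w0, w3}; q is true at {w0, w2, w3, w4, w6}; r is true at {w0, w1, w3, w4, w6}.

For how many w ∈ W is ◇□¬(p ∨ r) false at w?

1

w0: successors {w2, w3, w4, w5, w6}; □¬(p ∨ r) there: w2:F, w3:F, w4:F, w5:T, w6:F. ✓
w1: successors {w0, w5}; □¬(p ∨ r) there: w0:F, w5:T. ✓
w2: successors {w1, w4, w5}; □¬(p ∨ r) there: w1:F, w4:F, w5:T. ✓
w3: successors {w5, w6}; □¬(p ∨ r) there: w5:T, w6:F. ✓
w4: successors {w3, w5}; □¬(p ∨ r) there: w3:F, w5:T. ✓
w5: successors {w5}; □¬(p ∨ r) there: w5:T. ✓
w6: successors {w0, w2, w3, w4, w6}; □¬(p ∨ r) there: w0:F, w2:F, w3:F, w4:F, w6:F. ✗
Satisfying worlds: {w0, w1, w2, w3, w4, w5}.
So ◇□¬(p ∨ r) fails at the other 1 world.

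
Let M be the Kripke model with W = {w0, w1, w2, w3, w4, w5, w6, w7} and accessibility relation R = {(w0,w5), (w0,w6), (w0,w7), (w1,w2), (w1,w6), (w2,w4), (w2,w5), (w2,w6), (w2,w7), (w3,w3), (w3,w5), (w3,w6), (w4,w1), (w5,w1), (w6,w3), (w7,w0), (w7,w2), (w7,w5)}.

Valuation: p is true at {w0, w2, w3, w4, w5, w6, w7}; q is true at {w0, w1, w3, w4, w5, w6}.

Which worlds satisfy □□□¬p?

w0: successors {w5, w6, w7}; □□¬p there: w5:F, w6:F, w7:F. ✗
w1: successors {w2, w6}; □□¬p there: w2:F, w6:F. ✗
w2: successors {w4, w5, w6, w7}; □□¬p there: w4:F, w5:F, w6:F, w7:F. ✗
w3: successors {w3, w5, w6}; □□¬p there: w3:F, w5:F, w6:F. ✗
w4: successors {w1}; □□¬p there: w1:F. ✗
w5: successors {w1}; □□¬p there: w1:F. ✗
w6: successors {w3}; □□¬p there: w3:F. ✗
w7: successors {w0, w2, w5}; □□¬p there: w0:F, w2:F, w5:F. ✗

∅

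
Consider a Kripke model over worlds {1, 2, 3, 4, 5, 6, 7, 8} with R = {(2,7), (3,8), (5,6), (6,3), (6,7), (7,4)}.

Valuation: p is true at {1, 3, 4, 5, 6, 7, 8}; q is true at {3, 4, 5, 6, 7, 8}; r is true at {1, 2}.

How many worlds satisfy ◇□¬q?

2

1: no successors, so ◇□¬q fails. ✗
2: successors {7}; □¬q there: 7:F. ✗
3: successors {8}; □¬q there: 8:T. ✓
4: no successors, so ◇□¬q fails. ✗
5: successors {6}; □¬q there: 6:F. ✗
6: successors {3, 7}; □¬q there: 3:F, 7:F. ✗
7: successors {4}; □¬q there: 4:T. ✓
8: no successors, so ◇□¬q fails. ✗
Satisfying worlds: {3, 7}.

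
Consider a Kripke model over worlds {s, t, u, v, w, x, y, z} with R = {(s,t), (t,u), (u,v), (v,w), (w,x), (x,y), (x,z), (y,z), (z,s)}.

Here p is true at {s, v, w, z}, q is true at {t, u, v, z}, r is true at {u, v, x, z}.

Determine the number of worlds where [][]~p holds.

3

s: successors {t}; []~p there: t:T. ✓
t: successors {u}; []~p there: u:F. ✗
u: successors {v}; []~p there: v:F. ✗
v: successors {w}; []~p there: w:T. ✓
w: successors {x}; []~p there: x:F. ✗
x: successors {y, z}; []~p there: y:F, z:F. ✗
y: successors {z}; []~p there: z:F. ✗
z: successors {s}; []~p there: s:T. ✓
Satisfying worlds: {s, v, z}.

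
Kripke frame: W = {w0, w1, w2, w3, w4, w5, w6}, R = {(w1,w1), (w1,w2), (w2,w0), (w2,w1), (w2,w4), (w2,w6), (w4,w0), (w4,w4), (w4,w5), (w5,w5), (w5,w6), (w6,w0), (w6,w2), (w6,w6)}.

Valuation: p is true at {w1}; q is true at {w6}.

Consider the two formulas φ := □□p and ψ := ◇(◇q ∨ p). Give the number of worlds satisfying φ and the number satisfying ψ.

For □□p:
w0: no successors, so □□p holds vacuously. ✓
w1: successors {w1, w2}; □p there: w1:F, w2:F. ✗
w2: successors {w0, w1, w4, w6}; □p there: w0:T, w1:F, w4:F, w6:F. ✗
w3: no successors, so □□p holds vacuously. ✓
w4: successors {w0, w4, w5}; □p there: w0:T, w4:F, w5:F. ✗
w5: successors {w5, w6}; □p there: w5:F, w6:F. ✗
w6: successors {w0, w2, w6}; □p there: w0:T, w2:F, w6:F. ✗
— 2 worlds.
For ◇(◇q ∨ p):
w0: no successors, so ◇(◇q ∨ p) fails. ✗
w1: successors {w1, w2}; ◇q ∨ p there: w1:T, w2:T. ✓
w2: successors {w0, w1, w4, w6}; ◇q ∨ p there: w0:F, w1:T, w4:F, w6:T. ✓
w3: no successors, so ◇(◇q ∨ p) fails. ✗
w4: successors {w0, w4, w5}; ◇q ∨ p there: w0:F, w4:F, w5:T. ✓
w5: successors {w5, w6}; ◇q ∨ p there: w5:T, w6:T. ✓
w6: successors {w0, w2, w6}; ◇q ∨ p there: w0:F, w2:T, w6:T. ✓
— 5 worlds.

2 and 5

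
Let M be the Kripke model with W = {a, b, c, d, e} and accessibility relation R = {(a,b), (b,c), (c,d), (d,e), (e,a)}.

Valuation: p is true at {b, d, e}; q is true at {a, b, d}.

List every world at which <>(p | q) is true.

a: successors {b}; p | q there: b:T. ✓
b: successors {c}; p | q there: c:F. ✗
c: successors {d}; p | q there: d:T. ✓
d: successors {e}; p | q there: e:T. ✓
e: successors {a}; p | q there: a:T. ✓

{a, c, d, e}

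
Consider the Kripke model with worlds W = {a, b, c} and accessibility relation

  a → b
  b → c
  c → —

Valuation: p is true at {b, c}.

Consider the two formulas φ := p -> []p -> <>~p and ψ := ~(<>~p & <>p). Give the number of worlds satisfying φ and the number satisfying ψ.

For p -> []p -> <>~p:
a: p is F, []p -> <>~p is F. ✓
b: p is T, []p -> <>~p is F. ✗
c: p is T, []p -> <>~p is F. ✗
— 1 world.
For ~(<>~p & <>p):
a: <>~p & <>p is F. ✓
b: <>~p & <>p is F. ✓
c: <>~p & <>p is F. ✓
— 3 worlds.

1 and 3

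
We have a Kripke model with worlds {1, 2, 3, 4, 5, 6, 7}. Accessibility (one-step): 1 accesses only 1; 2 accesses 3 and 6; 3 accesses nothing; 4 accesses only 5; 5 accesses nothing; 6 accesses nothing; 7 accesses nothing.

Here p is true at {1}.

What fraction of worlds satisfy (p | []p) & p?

1/7

1: p | []p is T, p is T. ✓
2: p | []p is F, p is F. ✗
3: p | []p is T, p is F. ✗
4: p | []p is F, p is F. ✗
5: p | []p is T, p is F. ✗
6: p | []p is T, p is F. ✗
7: p | []p is T, p is F. ✗
That's 1 of 7 worlds, so 1/7.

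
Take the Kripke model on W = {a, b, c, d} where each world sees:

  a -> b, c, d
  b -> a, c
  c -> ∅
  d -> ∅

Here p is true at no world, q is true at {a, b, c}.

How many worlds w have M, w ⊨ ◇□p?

a: successors {b, c, d}; □p there: b:F, c:T, d:T. ✓
b: successors {a, c}; □p there: a:F, c:T. ✓
c: no successors, so ◇□p fails. ✗
d: no successors, so ◇□p fails. ✗
Satisfying worlds: {a, b}.

2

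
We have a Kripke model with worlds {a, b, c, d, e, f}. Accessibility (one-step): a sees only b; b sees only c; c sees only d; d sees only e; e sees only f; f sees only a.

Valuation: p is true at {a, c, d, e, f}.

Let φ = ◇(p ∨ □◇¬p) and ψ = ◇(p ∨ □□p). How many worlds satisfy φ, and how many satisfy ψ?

5 and 6

For ◇(p ∨ □◇¬p):
a: successors {b}; p ∨ □◇¬p there: b:F. ✗
b: successors {c}; p ∨ □◇¬p there: c:T. ✓
c: successors {d}; p ∨ □◇¬p there: d:T. ✓
d: successors {e}; p ∨ □◇¬p there: e:T. ✓
e: successors {f}; p ∨ □◇¬p there: f:T. ✓
f: successors {a}; p ∨ □◇¬p there: a:T. ✓
— 5 worlds.
For ◇(p ∨ □□p):
a: successors {b}; p ∨ □□p there: b:T. ✓
b: successors {c}; p ∨ □□p there: c:T. ✓
c: successors {d}; p ∨ □□p there: d:T. ✓
d: successors {e}; p ∨ □□p there: e:T. ✓
e: successors {f}; p ∨ □□p there: f:T. ✓
f: successors {a}; p ∨ □□p there: a:T. ✓
— 6 worlds.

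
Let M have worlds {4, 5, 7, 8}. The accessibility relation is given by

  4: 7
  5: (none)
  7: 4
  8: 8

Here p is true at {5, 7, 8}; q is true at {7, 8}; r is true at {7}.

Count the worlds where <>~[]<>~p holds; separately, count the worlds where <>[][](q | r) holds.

For <>~[]<>~p:
4: successors {7}; ~[]<>~p there: 7:T. ✓
5: no successors, so <>~[]<>~p fails. ✗
7: successors {4}; ~[]<>~p there: 4:F. ✗
8: successors {8}; ~[]<>~p there: 8:T. ✓
— 2 worlds.
For <>[][](q | r):
4: successors {7}; [][](q | r) there: 7:T. ✓
5: no successors, so <>[][](q | r) fails. ✗
7: successors {4}; [][](q | r) there: 4:F. ✗
8: successors {8}; [][](q | r) there: 8:T. ✓
— 2 worlds.

2 and 2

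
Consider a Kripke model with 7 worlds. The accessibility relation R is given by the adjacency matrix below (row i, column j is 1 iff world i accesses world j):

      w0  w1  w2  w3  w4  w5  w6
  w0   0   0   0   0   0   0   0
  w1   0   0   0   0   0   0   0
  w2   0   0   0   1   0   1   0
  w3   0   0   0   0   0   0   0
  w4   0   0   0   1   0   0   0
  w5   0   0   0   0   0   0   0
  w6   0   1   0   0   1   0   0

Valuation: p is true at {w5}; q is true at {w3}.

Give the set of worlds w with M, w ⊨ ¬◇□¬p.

w0: ◇□¬p is F. ✓
w1: ◇□¬p is F. ✓
w2: ◇□¬p is T. ✗
w3: ◇□¬p is F. ✓
w4: ◇□¬p is T. ✗
w5: ◇□¬p is F. ✓
w6: ◇□¬p is T. ✗

{w0, w1, w3, w5}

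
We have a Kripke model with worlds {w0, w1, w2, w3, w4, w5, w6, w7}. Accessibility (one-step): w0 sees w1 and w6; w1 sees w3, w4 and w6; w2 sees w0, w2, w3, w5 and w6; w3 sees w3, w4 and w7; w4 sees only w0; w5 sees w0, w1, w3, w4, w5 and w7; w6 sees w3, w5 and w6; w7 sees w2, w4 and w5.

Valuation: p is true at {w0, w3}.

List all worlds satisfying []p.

{w4}

w0: successors {w1, w6}; p there: w1:F, w6:F. ✗
w1: successors {w3, w4, w6}; p there: w3:T, w4:F, w6:F. ✗
w2: successors {w0, w2, w3, w5, w6}; p there: w0:T, w2:F, w3:T, w5:F, w6:F. ✗
w3: successors {w3, w4, w7}; p there: w3:T, w4:F, w7:F. ✗
w4: successors {w0}; p there: w0:T. ✓
w5: successors {w0, w1, w3, w4, w5, w7}; p there: w0:T, w1:F, w3:T, w4:F, w5:F, w7:F. ✗
w6: successors {w3, w5, w6}; p there: w3:T, w5:F, w6:F. ✗
w7: successors {w2, w4, w5}; p there: w2:F, w4:F, w5:F. ✗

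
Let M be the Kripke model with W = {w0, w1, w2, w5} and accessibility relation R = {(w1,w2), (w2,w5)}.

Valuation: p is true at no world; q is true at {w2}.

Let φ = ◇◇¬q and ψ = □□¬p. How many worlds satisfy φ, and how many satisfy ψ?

For ◇◇¬q:
w0: no successors, so ◇◇¬q fails. ✗
w1: successors {w2}; ◇¬q there: w2:T. ✓
w2: successors {w5}; ◇¬q there: w5:F. ✗
w5: no successors, so ◇◇¬q fails. ✗
— 1 world.
For □□¬p:
w0: no successors, so □□¬p holds vacuously. ✓
w1: successors {w2}; □¬p there: w2:T. ✓
w2: successors {w5}; □¬p there: w5:T. ✓
w5: no successors, so □□¬p holds vacuously. ✓
— 4 worlds.

1 and 4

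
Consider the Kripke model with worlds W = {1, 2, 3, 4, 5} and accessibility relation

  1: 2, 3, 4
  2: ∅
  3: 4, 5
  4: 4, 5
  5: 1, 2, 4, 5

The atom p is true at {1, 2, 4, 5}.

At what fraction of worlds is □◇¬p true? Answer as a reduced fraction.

1/5

1: successors {2, 3, 4}; ◇¬p there: 2:F, 3:F, 4:F. ✗
2: no successors, so □◇¬p holds vacuously. ✓
3: successors {4, 5}; ◇¬p there: 4:F, 5:F. ✗
4: successors {4, 5}; ◇¬p there: 4:F, 5:F. ✗
5: successors {1, 2, 4, 5}; ◇¬p there: 1:T, 2:F, 4:F, 5:F. ✗
That's 1 of 5 worlds, so 1/5.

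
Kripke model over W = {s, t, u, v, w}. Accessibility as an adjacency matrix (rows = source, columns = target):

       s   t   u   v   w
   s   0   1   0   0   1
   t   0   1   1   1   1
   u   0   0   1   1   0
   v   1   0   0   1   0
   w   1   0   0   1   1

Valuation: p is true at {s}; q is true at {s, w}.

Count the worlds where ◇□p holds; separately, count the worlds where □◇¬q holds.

For ◇□p:
s: successors {t, w}; □p there: t:F, w:F. ✗
t: successors {t, u, v, w}; □p there: t:F, u:F, v:F, w:F. ✗
u: successors {u, v}; □p there: u:F, v:F. ✗
v: successors {s, v}; □p there: s:F, v:F. ✗
w: successors {s, v, w}; □p there: s:F, v:F, w:F. ✗
— 0 worlds.
For □◇¬q:
s: successors {t, w}; ◇¬q there: t:T, w:T. ✓
t: successors {t, u, v, w}; ◇¬q there: t:T, u:T, v:T, w:T. ✓
u: successors {u, v}; ◇¬q there: u:T, v:T. ✓
v: successors {s, v}; ◇¬q there: s:T, v:T. ✓
w: successors {s, v, w}; ◇¬q there: s:T, v:T, w:T. ✓
— 5 worlds.

0 and 5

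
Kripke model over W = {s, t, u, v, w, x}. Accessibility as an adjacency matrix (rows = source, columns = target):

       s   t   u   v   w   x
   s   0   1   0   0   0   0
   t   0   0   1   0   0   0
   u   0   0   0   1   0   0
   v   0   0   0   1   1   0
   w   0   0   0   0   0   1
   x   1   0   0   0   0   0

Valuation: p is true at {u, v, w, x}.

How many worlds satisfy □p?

s: successors {t}; p there: t:F. ✗
t: successors {u}; p there: u:T. ✓
u: successors {v}; p there: v:T. ✓
v: successors {v, w}; p there: v:T, w:T. ✓
w: successors {x}; p there: x:T. ✓
x: successors {s}; p there: s:F. ✗
Satisfying worlds: {t, u, v, w}.

4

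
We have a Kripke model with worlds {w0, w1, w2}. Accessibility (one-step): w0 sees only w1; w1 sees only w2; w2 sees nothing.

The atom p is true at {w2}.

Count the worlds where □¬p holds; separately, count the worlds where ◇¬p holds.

For □¬p:
w0: successors {w1}; ¬p there: w1:T. ✓
w1: successors {w2}; ¬p there: w2:F. ✗
w2: no successors, so □¬p holds vacuously. ✓
— 2 worlds.
For ◇¬p:
w0: successors {w1}; ¬p there: w1:T. ✓
w1: successors {w2}; ¬p there: w2:F. ✗
w2: no successors, so ◇¬p fails. ✗
— 1 world.

2 and 1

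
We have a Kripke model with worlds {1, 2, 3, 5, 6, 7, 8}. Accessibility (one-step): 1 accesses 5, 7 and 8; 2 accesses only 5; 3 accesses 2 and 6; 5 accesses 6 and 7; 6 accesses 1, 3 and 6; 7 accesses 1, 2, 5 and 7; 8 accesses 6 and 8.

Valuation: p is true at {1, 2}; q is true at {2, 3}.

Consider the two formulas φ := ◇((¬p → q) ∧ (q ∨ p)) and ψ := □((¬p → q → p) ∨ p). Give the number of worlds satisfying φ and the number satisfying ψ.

For ◇((¬p → q) ∧ (q ∨ p)):
1: successors {5, 7, 8}; (¬p → q) ∧ (q ∨ p) there: 5:F, 7:F, 8:F. ✗
2: successors {5}; (¬p → q) ∧ (q ∨ p) there: 5:F. ✗
3: successors {2, 6}; (¬p → q) ∧ (q ∨ p) there: 2:T, 6:F. ✓
5: successors {6, 7}; (¬p → q) ∧ (q ∨ p) there: 6:F, 7:F. ✗
6: successors {1, 3, 6}; (¬p → q) ∧ (q ∨ p) there: 1:T, 3:T, 6:F. ✓
7: successors {1, 2, 5, 7}; (¬p → q) ∧ (q ∨ p) there: 1:T, 2:T, 5:F, 7:F. ✓
8: successors {6, 8}; (¬p → q) ∧ (q ∨ p) there: 6:F, 8:F. ✗
— 3 worlds.
For □((¬p → q → p) ∨ p):
1: successors {5, 7, 8}; (¬p → q → p) ∨ p there: 5:T, 7:T, 8:T. ✓
2: successors {5}; (¬p → q → p) ∨ p there: 5:T. ✓
3: successors {2, 6}; (¬p → q → p) ∨ p there: 2:T, 6:T. ✓
5: successors {6, 7}; (¬p → q → p) ∨ p there: 6:T, 7:T. ✓
6: successors {1, 3, 6}; (¬p → q → p) ∨ p there: 1:T, 3:F, 6:T. ✗
7: successors {1, 2, 5, 7}; (¬p → q → p) ∨ p there: 1:T, 2:T, 5:T, 7:T. ✓
8: successors {6, 8}; (¬p → q → p) ∨ p there: 6:T, 8:T. ✓
— 6 worlds.

3 and 6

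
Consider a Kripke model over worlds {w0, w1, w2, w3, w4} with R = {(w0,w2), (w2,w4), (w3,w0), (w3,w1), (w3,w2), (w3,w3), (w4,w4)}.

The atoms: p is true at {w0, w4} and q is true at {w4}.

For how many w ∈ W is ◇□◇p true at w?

4

w0: successors {w2}; □◇p there: w2:T. ✓
w1: no successors, so ◇□◇p fails. ✗
w2: successors {w4}; □◇p there: w4:T. ✓
w3: successors {w0, w1, w2, w3}; □◇p there: w0:T, w1:T, w2:T, w3:F. ✓
w4: successors {w4}; □◇p there: w4:T. ✓
Satisfying worlds: {w0, w2, w3, w4}.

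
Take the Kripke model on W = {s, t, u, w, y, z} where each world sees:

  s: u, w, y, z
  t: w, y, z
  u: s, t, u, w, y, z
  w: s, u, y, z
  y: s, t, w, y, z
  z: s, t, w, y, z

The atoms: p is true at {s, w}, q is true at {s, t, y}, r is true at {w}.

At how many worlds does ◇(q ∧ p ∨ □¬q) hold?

4

s: successors {u, w, y, z}; q ∧ p ∨ □¬q there: u:F, w:F, y:F, z:F. ✗
t: successors {w, y, z}; q ∧ p ∨ □¬q there: w:F, y:F, z:F. ✗
u: successors {s, t, u, w, y, z}; q ∧ p ∨ □¬q there: s:T, t:F, u:F, w:F, y:F, z:F. ✓
w: successors {s, u, y, z}; q ∧ p ∨ □¬q there: s:T, u:F, y:F, z:F. ✓
y: successors {s, t, w, y, z}; q ∧ p ∨ □¬q there: s:T, t:F, w:F, y:F, z:F. ✓
z: successors {s, t, w, y, z}; q ∧ p ∨ □¬q there: s:T, t:F, w:F, y:F, z:F. ✓
Satisfying worlds: {u, w, y, z}.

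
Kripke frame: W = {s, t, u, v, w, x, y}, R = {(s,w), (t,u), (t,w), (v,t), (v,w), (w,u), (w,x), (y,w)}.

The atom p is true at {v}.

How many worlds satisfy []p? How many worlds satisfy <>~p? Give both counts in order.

For []p:
s: successors {w}; p there: w:F. ✗
t: successors {u, w}; p there: u:F, w:F. ✗
u: no successors, so []p holds vacuously. ✓
v: successors {t, w}; p there: t:F, w:F. ✗
w: successors {u, x}; p there: u:F, x:F. ✗
x: no successors, so []p holds vacuously. ✓
y: successors {w}; p there: w:F. ✗
— 2 worlds.
For <>~p:
s: successors {w}; ~p there: w:T. ✓
t: successors {u, w}; ~p there: u:T, w:T. ✓
u: no successors, so <>~p fails. ✗
v: successors {t, w}; ~p there: t:T, w:T. ✓
w: successors {u, x}; ~p there: u:T, x:T. ✓
x: no successors, so <>~p fails. ✗
y: successors {w}; ~p there: w:T. ✓
— 5 worlds.

2 and 5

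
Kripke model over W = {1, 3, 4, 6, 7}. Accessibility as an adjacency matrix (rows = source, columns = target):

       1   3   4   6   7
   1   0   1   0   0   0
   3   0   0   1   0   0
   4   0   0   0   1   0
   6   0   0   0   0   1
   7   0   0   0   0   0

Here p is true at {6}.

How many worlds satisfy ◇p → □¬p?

4

1: ◇p is F, □¬p is T. ✓
3: ◇p is F, □¬p is T. ✓
4: ◇p is T, □¬p is F. ✗
6: ◇p is F, □¬p is T. ✓
7: ◇p is F, □¬p is T. ✓
Satisfying worlds: {1, 3, 6, 7}.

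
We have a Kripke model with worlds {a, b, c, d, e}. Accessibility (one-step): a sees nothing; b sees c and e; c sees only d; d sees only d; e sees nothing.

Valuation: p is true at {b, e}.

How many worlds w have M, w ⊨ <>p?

a: no successors, so <>p fails. ✗
b: successors {c, e}; p there: c:F, e:T. ✓
c: successors {d}; p there: d:F. ✗
d: successors {d}; p there: d:F. ✗
e: no successors, so <>p fails. ✗
Satisfying worlds: {b}.

1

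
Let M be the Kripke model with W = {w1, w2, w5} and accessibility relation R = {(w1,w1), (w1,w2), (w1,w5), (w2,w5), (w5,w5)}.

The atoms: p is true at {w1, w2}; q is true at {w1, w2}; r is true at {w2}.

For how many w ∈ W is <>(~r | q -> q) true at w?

1

w1: successors {w1, w2, w5}; ~r | q -> q there: w1:T, w2:T, w5:F. ✓
w2: successors {w5}; ~r | q -> q there: w5:F. ✗
w5: successors {w5}; ~r | q -> q there: w5:F. ✗
Satisfying worlds: {w1}.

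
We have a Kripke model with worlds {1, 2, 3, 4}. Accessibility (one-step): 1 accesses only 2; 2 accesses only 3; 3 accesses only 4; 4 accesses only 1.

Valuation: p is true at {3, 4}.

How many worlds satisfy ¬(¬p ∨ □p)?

1

1: ¬p ∨ □p is T. ✗
2: ¬p ∨ □p is T. ✗
3: ¬p ∨ □p is T. ✗
4: ¬p ∨ □p is F. ✓
Satisfying worlds: {4}.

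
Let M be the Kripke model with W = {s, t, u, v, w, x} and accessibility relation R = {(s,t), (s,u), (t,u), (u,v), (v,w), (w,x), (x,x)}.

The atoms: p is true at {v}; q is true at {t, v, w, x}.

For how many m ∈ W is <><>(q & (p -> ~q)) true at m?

s: successors {t, u}; <>(q & (p -> ~q)) there: t:F, u:F. ✗
t: successors {u}; <>(q & (p -> ~q)) there: u:F. ✗
u: successors {v}; <>(q & (p -> ~q)) there: v:T. ✓
v: successors {w}; <>(q & (p -> ~q)) there: w:T. ✓
w: successors {x}; <>(q & (p -> ~q)) there: x:T. ✓
x: successors {x}; <>(q & (p -> ~q)) there: x:T. ✓
Satisfying worlds: {u, v, w, x}.

4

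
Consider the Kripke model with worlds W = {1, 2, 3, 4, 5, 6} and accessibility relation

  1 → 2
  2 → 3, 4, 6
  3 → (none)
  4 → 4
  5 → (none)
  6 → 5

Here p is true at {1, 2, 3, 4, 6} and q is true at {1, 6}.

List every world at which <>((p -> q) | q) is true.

{2, 6}

1: successors {2}; (p -> q) | q there: 2:F. ✗
2: successors {3, 4, 6}; (p -> q) | q there: 3:F, 4:F, 6:T. ✓
3: no successors, so <>((p -> q) | q) fails. ✗
4: successors {4}; (p -> q) | q there: 4:F. ✗
5: no successors, so <>((p -> q) | q) fails. ✗
6: successors {5}; (p -> q) | q there: 5:T. ✓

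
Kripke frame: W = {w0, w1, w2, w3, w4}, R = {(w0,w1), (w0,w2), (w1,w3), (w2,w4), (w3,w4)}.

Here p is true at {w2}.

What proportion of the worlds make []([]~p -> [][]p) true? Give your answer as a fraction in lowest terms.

w0: successors {w1, w2}; []~p -> [][]p there: w1:F, w2:T. ✗
w1: successors {w3}; []~p -> [][]p there: w3:T. ✓
w2: successors {w4}; []~p -> [][]p there: w4:T. ✓
w3: successors {w4}; []~p -> [][]p there: w4:T. ✓
w4: no successors, so []([]~p -> [][]p) holds vacuously. ✓
That's 4 of 5 worlds, so 4/5.

4/5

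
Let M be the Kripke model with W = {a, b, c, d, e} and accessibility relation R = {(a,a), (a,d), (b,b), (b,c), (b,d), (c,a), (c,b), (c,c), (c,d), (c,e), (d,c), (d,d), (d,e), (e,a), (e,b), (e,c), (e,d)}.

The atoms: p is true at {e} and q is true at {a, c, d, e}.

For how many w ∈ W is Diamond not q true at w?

a: successors {a, d}; not q there: a:F, d:F. ✗
b: successors {b, c, d}; not q there: b:T, c:F, d:F. ✓
c: successors {a, b, c, d, e}; not q there: a:F, b:T, c:F, d:F, e:F. ✓
d: successors {c, d, e}; not q there: c:F, d:F, e:F. ✗
e: successors {a, b, c, d}; not q there: a:F, b:T, c:F, d:F. ✓
Satisfying worlds: {b, c, e}.

3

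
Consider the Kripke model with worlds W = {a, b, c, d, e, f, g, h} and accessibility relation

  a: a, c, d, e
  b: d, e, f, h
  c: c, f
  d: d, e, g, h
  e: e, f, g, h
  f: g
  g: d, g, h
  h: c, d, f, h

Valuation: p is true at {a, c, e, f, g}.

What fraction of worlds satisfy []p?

a: successors {a, c, d, e}; p there: a:T, c:T, d:F, e:T. ✗
b: successors {d, e, f, h}; p there: d:F, e:T, f:T, h:F. ✗
c: successors {c, f}; p there: c:T, f:T. ✓
d: successors {d, e, g, h}; p there: d:F, e:T, g:T, h:F. ✗
e: successors {e, f, g, h}; p there: e:T, f:T, g:T, h:F. ✗
f: successors {g}; p there: g:T. ✓
g: successors {d, g, h}; p there: d:F, g:T, h:F. ✗
h: successors {c, d, f, h}; p there: c:T, d:F, f:T, h:F. ✗
That's 2 of 8 worlds, so 2/8 = 1/4.

1/4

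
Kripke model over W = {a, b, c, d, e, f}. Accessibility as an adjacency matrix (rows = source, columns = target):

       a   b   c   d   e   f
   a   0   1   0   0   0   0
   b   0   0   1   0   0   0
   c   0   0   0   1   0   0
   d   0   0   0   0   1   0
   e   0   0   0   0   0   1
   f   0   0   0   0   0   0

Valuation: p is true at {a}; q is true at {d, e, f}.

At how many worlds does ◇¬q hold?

a: successors {b}; ¬q there: b:T. ✓
b: successors {c}; ¬q there: c:T. ✓
c: successors {d}; ¬q there: d:F. ✗
d: successors {e}; ¬q there: e:F. ✗
e: successors {f}; ¬q there: f:F. ✗
f: no successors, so ◇¬q fails. ✗
Satisfying worlds: {a, b}.

2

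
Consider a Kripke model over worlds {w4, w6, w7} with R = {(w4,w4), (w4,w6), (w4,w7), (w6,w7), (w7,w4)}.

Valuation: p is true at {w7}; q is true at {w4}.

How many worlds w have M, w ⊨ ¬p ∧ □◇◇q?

w4: ¬p is T, □◇◇q is T. ✓
w6: ¬p is T, □◇◇q is T. ✓
w7: ¬p is F, □◇◇q is T. ✗
Satisfying worlds: {w4, w6}.

2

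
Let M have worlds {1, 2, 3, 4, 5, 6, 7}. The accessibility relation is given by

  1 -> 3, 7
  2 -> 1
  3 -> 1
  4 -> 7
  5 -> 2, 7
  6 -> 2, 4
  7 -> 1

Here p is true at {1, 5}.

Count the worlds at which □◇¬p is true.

1: successors {3, 7}; ◇¬p there: 3:F, 7:F. ✗
2: successors {1}; ◇¬p there: 1:T. ✓
3: successors {1}; ◇¬p there: 1:T. ✓
4: successors {7}; ◇¬p there: 7:F. ✗
5: successors {2, 7}; ◇¬p there: 2:F, 7:F. ✗
6: successors {2, 4}; ◇¬p there: 2:F, 4:T. ✗
7: successors {1}; ◇¬p there: 1:T. ✓
Satisfying worlds: {2, 3, 7}.

3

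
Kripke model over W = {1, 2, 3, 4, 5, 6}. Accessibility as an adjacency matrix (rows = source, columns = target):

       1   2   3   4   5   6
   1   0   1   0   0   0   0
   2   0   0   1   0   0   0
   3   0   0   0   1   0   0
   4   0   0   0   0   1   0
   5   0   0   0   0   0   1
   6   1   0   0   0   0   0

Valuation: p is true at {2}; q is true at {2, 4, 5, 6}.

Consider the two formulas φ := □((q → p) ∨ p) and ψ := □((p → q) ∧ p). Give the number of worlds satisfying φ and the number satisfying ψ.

3 and 1

For □((q → p) ∨ p):
1: successors {2}; (q → p) ∨ p there: 2:T. ✓
2: successors {3}; (q → p) ∨ p there: 3:T. ✓
3: successors {4}; (q → p) ∨ p there: 4:F. ✗
4: successors {5}; (q → p) ∨ p there: 5:F. ✗
5: successors {6}; (q → p) ∨ p there: 6:F. ✗
6: successors {1}; (q → p) ∨ p there: 1:T. ✓
— 3 worlds.
For □((p → q) ∧ p):
1: successors {2}; (p → q) ∧ p there: 2:T. ✓
2: successors {3}; (p → q) ∧ p there: 3:F. ✗
3: successors {4}; (p → q) ∧ p there: 4:F. ✗
4: successors {5}; (p → q) ∧ p there: 5:F. ✗
5: successors {6}; (p → q) ∧ p there: 6:F. ✗
6: successors {1}; (p → q) ∧ p there: 1:F. ✗
— 1 world.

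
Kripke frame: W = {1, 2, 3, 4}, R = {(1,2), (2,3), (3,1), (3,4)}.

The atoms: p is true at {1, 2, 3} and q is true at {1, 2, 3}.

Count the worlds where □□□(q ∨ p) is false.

1: successors {2}; □□(q ∨ p) there: 2:F. ✗
2: successors {3}; □□(q ∨ p) there: 3:T. ✓
3: successors {1, 4}; □□(q ∨ p) there: 1:T, 4:T. ✓
4: no successors, so □□□(q ∨ p) holds vacuously. ✓
Satisfying worlds: {2, 3, 4}.
So □□□(q ∨ p) fails at the other 1 world.

1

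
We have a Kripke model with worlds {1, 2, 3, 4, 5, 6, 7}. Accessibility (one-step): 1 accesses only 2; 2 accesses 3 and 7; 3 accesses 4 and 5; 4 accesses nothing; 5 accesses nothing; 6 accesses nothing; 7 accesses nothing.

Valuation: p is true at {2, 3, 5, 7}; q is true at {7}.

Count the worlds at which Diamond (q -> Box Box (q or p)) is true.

1: successors {2}; q -> Box Box (q or p) there: 2:T. ✓
2: successors {3, 7}; q -> Box Box (q or p) there: 3:T, 7:T. ✓
3: successors {4, 5}; q -> Box Box (q or p) there: 4:T, 5:T. ✓
4: no successors, so Diamond (q -> Box Box (q or p)) fails. ✗
5: no successors, so Diamond (q -> Box Box (q or p)) fails. ✗
6: no successors, so Diamond (q -> Box Box (q or p)) fails. ✗
7: no successors, so Diamond (q -> Box Box (q or p)) fails. ✗
Satisfying worlds: {1, 2, 3}.

3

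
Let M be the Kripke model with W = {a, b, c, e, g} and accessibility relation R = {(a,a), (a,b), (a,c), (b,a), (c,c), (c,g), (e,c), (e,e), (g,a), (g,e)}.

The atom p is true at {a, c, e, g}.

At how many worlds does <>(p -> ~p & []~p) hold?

a: successors {a, b, c}; p -> ~p & []~p there: a:F, b:T, c:F. ✓
b: successors {a}; p -> ~p & []~p there: a:F. ✗
c: successors {c, g}; p -> ~p & []~p there: c:F, g:F. ✗
e: successors {c, e}; p -> ~p & []~p there: c:F, e:F. ✗
g: successors {a, e}; p -> ~p & []~p there: a:F, e:F. ✗
Satisfying worlds: {a}.

1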